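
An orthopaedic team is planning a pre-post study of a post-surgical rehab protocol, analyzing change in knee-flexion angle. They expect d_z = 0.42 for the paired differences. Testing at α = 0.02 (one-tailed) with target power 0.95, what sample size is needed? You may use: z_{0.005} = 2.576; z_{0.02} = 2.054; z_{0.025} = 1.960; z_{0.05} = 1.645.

n = 78 pairs

For a paired (one-sample on differences) test: n = ((z_{α} + z_β) / d)².
z_{α} + z_β = 2.054 + 1.645 = 3.699.
n = (3.699 / 0.42)² = 8.807² = 77.57.
Round up.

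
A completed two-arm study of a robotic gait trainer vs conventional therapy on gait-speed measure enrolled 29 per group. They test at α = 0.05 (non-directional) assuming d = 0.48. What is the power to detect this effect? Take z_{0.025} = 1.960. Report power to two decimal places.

For two equal groups, power = Φ(d·√(n/2) − z_{α/2}).
d·√(n/2) = 0.48 × √(29/2) = 0.48 × 3.808 = 1.828.
z_β = 1.828 − 1.960 = -0.132.
Power = Φ(-0.132) = 0.447.

power ≈ 0.45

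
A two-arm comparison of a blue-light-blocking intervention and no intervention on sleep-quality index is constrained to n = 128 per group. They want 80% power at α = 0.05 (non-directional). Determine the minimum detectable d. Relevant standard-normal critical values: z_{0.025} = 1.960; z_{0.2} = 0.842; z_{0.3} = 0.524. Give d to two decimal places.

For two independent groups of n = 128 each: d_min = (z_{α/2} + z_β)·√(2/n).
z-sum = 1.960 + 0.842 = 2.802.
d_min = 2.802 × √(2/128) = 2.802 × 0.1250 = 0.350.

d_min ≈ 0.35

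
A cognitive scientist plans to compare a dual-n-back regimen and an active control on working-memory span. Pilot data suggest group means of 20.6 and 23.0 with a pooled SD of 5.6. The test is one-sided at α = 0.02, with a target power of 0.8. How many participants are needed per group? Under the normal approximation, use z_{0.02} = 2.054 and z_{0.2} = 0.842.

n = 92 per group

Cohen's d = |M₁ − M₂| / SD_pooled = |20.6 − 23.0| / 5.6 = 2.4 / 5.6 = 0.429.
For two independent groups with equal n: n = 2·((z_{α} + z_β) / d)².
z_{α} + z_β = 2.054 + 0.842 = 2.896.
n = 2 × (2.896 / 0.429)² = 2 × 6.751² = 2 × 45.57 = 91.1.
Round up to the next whole participant.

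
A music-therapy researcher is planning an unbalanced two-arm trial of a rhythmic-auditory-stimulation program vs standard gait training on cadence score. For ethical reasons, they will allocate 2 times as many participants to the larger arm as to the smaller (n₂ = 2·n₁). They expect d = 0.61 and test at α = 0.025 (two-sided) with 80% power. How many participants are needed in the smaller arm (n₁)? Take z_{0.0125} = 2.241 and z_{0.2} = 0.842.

n₁ = 39

With allocation ratio k = n₂/n₁ = 2, Var(x̄₁−x̄₂) = σ²(1/n₁ + 1/(k·n₁)) = σ²·(k+1)/(k·n₁).
So n₁ = (1 + 1/k)·((z_{α/2} + z_β)/d)² = 1.500 × (3.083/0.61)².
n₁ = 1.500 × 25.54 = 38.3.
Round up: n₁ = 39, giving n₂ = 2 × 39 = 78.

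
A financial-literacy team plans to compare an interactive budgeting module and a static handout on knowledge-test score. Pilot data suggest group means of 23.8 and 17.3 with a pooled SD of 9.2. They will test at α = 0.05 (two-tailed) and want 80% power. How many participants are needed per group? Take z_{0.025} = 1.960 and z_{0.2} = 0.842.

Cohen's d = |M₁ − M₂| / SD_pooled = |23.8 − 17.3| / 9.2 = 6.5 / 9.2 = 0.707.
For two independent groups with equal n: n = 2·((z_{α/2} + z_β) / d)².
z_{α/2} + z_β = 1.960 + 0.842 = 2.802.
n = 2 × (2.802 / 0.707)² = 2 × 3.963² = 2 × 15.71 = 31.4.
Round up to the next whole participant.

n = 32 per group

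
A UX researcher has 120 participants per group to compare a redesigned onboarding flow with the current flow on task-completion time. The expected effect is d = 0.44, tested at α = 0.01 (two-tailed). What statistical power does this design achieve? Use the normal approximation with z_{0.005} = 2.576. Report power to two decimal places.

power ≈ 0.80

For two equal groups, power = Φ(d·√(n/2) − z_{α/2}).
d·√(n/2) = 0.44 × √(120/2) = 0.44 × 7.746 = 3.408.
z_β = 3.408 − 2.576 = 0.832.
Power = Φ(0.832) = 0.797.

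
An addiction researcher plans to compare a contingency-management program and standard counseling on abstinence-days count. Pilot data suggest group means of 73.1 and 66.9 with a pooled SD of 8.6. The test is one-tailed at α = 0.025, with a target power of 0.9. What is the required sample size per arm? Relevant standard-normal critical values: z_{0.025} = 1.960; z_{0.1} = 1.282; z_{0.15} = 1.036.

n = 41 per group

Cohen's d = |M₁ − M₂| / SD_pooled = |73.1 − 66.9| / 8.6 = 6.2 / 8.6 = 0.721.
For two independent groups with equal n: n = 2·((z_{α} + z_β) / d)².
z_{α} + z_β = 1.960 + 1.282 = 3.242.
n = 2 × (3.242 / 0.721)² = 2 × 4.497² = 2 × 20.22 = 40.4.
Round up to the next whole participant.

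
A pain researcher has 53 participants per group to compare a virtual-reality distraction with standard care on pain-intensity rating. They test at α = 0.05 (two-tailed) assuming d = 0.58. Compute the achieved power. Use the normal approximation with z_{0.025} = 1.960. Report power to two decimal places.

For two equal groups, power = Φ(d·√(n/2) − z_{α/2}).
d·√(n/2) = 0.58 × √(53/2) = 0.58 × 5.148 = 2.986.
z_β = 2.986 − 1.960 = 1.026.
Power = Φ(1.026) = 0.847.

power ≈ 0.85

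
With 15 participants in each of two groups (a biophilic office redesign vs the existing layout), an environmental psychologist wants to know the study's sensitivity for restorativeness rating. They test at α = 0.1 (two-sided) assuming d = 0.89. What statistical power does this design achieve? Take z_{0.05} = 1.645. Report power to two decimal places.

power ≈ 0.79

For two equal groups, power = Φ(d·√(n/2) − z_{α/2}).
d·√(n/2) = 0.89 × √(15/2) = 0.89 × 2.739 = 2.437.
z_β = 2.437 − 1.645 = 0.792.
Power = Φ(0.792) = 0.786.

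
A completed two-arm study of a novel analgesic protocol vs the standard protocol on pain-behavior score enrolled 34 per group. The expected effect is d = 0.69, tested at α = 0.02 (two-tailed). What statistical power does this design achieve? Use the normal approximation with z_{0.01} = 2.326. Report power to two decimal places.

For two equal groups, power = Φ(d·√(n/2) − z_{α/2}).
d·√(n/2) = 0.69 × √(34/2) = 0.69 × 4.123 = 2.845.
z_β = 2.845 − 2.326 = 0.519.
Power = Φ(0.519) = 0.698.

power ≈ 0.70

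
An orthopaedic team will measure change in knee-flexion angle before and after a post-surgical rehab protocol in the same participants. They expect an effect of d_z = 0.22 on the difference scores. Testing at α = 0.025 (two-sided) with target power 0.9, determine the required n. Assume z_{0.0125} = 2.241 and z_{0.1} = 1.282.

For a paired (one-sample on differences) test: n = ((z_{α/2} + z_β) / d)².
z_{α/2} + z_β = 2.241 + 1.282 = 3.523.
n = (3.523 / 0.22)² = 16.014² = 256.44.
Round up.

n = 257 pairs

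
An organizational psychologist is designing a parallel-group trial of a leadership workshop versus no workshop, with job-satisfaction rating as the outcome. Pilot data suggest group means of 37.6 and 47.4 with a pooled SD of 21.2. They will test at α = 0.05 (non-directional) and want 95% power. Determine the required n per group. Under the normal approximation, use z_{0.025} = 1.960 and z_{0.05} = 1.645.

Cohen's d = |M₁ − M₂| / SD_pooled = |37.6 − 47.4| / 21.2 = 9.8 / 21.2 = 0.462.
For two independent groups with equal n: n = 2·((z_{α/2} + z_β) / d)².
z_{α/2} + z_β = 1.960 + 1.645 = 3.605.
n = 2 × (3.605 / 0.462)² = 2 × 7.803² = 2 × 60.89 = 121.8.
Round up to the next whole participant.

n = 122 per group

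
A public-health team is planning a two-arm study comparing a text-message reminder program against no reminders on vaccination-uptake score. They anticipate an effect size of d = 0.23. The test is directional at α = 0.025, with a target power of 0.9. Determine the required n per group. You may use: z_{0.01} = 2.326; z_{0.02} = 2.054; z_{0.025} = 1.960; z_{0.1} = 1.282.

n = 398 per group

For two independent groups with equal n: n = 2·((z_{α} + z_β) / d)².
z_{α} + z_β = 1.960 + 1.282 = 3.242.
n = 2 × (3.242 / 0.23)² = 2 × 14.096² = 2 × 198.69 = 397.4.
Round up to the next whole participant.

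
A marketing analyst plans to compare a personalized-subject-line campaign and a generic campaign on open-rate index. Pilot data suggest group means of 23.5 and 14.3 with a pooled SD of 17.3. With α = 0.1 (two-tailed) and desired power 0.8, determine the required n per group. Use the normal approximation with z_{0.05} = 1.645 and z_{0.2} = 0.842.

Cohen's d = |M₁ − M₂| / SD_pooled = |23.5 − 14.3| / 17.3 = 9.2 / 17.3 = 0.532.
For two independent groups with equal n: n = 2·((z_{α/2} + z_β) / d)².
z_{α/2} + z_β = 1.645 + 0.842 = 2.487.
n = 2 × (2.487 / 0.532)² = 2 × 4.675² = 2 × 21.85 = 43.7.
Round up to the next whole participant.

n = 44 per group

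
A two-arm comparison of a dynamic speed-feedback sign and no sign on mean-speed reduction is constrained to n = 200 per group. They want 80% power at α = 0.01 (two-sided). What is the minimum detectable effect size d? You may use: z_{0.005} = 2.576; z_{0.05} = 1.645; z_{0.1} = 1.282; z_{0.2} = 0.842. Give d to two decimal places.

d_min ≈ 0.34

For two independent groups of n = 200 each: d_min = (z_{α/2} + z_β)·√(2/n).
z-sum = 2.576 + 0.842 = 3.418.
d_min = 3.418 × √(2/200) = 3.418 × 0.1000 = 0.342.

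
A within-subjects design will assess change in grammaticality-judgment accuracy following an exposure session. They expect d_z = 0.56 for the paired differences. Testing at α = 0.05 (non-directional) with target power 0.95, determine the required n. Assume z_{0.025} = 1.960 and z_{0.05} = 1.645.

For a paired (one-sample on differences) test: n = ((z_{α/2} + z_β) / d)².
z_{α/2} + z_β = 1.960 + 1.645 = 3.605.
n = (3.605 / 0.56)² = 6.437² = 41.44.
Round up.

n = 42 pairs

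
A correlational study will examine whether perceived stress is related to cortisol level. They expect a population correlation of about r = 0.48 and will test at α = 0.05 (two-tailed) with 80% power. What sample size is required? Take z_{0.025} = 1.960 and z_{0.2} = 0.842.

Fisher's z: C = ½·ln((1+r)/(1−r)) = ½·ln(2.8462) = 0.5230.
n = ((z_{α/2} + z_β)/C)² + 3.
(1.960 + 0.842) / 0.5230 = 2.802 / 0.5230 = 5.358.
n = 5.358² + 3 = 28.70 + 3 = 31.7.
Round up.

n = 32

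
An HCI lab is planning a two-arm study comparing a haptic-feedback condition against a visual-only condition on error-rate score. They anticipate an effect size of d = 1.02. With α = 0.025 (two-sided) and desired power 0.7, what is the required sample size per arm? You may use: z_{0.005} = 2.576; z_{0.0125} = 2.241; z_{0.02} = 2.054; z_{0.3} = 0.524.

n = 15 per group

For two independent groups with equal n: n = 2·((z_{α/2} + z_β) / d)².
z_{α/2} + z_β = 2.241 + 0.524 = 2.765.
n = 2 × (2.765 / 1.02)² = 2 × 2.711² = 2 × 7.35 = 14.7.
Round up to the next whole participant.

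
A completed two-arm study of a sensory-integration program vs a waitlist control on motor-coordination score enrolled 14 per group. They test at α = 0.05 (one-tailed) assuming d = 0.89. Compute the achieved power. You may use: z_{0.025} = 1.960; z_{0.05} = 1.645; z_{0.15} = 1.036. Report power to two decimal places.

power ≈ 0.76

For two equal groups, power = Φ(d·√(n/2) − z_{α}).
d·√(n/2) = 0.89 × √(14/2) = 0.89 × 2.646 = 2.355.
z_β = 2.355 − 1.645 = 0.710.
Power = Φ(0.710) = 0.761.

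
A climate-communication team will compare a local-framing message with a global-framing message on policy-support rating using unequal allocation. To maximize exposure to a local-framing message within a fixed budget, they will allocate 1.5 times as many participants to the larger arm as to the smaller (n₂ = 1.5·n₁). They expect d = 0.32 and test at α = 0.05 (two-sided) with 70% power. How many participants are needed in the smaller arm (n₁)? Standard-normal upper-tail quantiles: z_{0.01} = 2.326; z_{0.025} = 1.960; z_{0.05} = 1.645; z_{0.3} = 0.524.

n₁ = 101

With allocation ratio k = n₂/n₁ = 1.5, Var(x̄₁−x̄₂) = σ²(1/n₁ + 1/(k·n₁)) = σ²·(k+1)/(k·n₁).
So n₁ = (1 + 1/k)·((z_{α/2} + z_β)/d)² = 1.667 × (2.484/0.32)².
n₁ = 1.667 × 60.26 = 100.4.
Round up: n₁ = 101, giving n₂ = ⌈1.5 × 101⌉ = ⌈151.5⌉ = 152.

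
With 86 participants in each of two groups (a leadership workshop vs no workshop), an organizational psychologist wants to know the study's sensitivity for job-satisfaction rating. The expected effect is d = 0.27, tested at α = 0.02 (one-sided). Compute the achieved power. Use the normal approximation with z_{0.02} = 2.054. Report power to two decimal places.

power ≈ 0.39

For two equal groups, power = Φ(d·√(n/2) − z_{α}).
d·√(n/2) = 0.27 × √(86/2) = 0.27 × 6.557 = 1.771.
z_β = 1.771 − 2.054 = -0.283.
Power = Φ(-0.283) = 0.388.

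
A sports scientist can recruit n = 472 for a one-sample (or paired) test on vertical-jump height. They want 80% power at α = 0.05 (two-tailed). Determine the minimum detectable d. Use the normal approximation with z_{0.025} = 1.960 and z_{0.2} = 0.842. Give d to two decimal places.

d_min ≈ 0.13

For a single sample (or paired design) of n = 472: d_min = (z_{α/2} + z_β)/√n.
z-sum = 1.960 + 0.842 = 2.802.
d_min = 2.802 / √472 = 2.802 / 21.726 = 0.129.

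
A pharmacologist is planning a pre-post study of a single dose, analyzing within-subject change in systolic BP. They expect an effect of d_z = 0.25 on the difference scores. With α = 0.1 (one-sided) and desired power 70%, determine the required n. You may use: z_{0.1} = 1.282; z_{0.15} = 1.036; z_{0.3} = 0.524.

For a paired (one-sample on differences) test: n = ((z_{α} + z_β) / d)².
z_{α} + z_β = 1.282 + 0.524 = 1.806.
n = (1.806 / 0.25)² = 7.224² = 52.19.
Round up.

n = 53 pairs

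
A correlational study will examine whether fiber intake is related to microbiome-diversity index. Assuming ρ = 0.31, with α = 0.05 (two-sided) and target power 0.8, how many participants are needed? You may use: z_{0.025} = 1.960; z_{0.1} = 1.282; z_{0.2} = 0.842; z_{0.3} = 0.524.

n = 80

Fisher's z: C = ½·ln((1+r)/(1−r)) = ½·ln(1.8986) = 0.3205.
n = ((z_{α/2} + z_β)/C)² + 3.
(1.960 + 0.842) / 0.3205 = 2.802 / 0.3205 = 8.743.
n = 8.743² + 3 = 76.43 + 3 = 79.4.
Round up.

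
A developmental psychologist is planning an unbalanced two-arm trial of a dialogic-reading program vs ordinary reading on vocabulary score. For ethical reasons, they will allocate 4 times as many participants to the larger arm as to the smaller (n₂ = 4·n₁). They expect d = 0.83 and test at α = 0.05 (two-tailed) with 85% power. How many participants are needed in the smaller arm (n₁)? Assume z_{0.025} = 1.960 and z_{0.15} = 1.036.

With allocation ratio k = n₂/n₁ = 4, Var(x̄₁−x̄₂) = σ²(1/n₁ + 1/(k·n₁)) = σ²·(k+1)/(k·n₁).
So n₁ = (1 + 1/k)·((z_{α/2} + z_β)/d)² = 1.250 × (2.996/0.83)².
n₁ = 1.250 × 13.03 = 16.3.
Round up: n₁ = 17, giving n₂ = 4 × 17 = 68.

n₁ = 17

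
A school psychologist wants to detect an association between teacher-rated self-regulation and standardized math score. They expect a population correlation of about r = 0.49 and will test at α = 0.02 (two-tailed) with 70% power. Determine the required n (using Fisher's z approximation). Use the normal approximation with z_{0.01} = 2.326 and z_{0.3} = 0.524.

n = 32

Fisher's z: C = ½·ln((1+r)/(1−r)) = ½·ln(2.9216) = 0.5361.
n = ((z_{α/2} + z_β)/C)² + 3.
(2.326 + 0.524) / 0.5361 = 2.850 / 0.5361 = 5.316.
n = 5.316² + 3 = 28.26 + 3 = 31.3.
Round up.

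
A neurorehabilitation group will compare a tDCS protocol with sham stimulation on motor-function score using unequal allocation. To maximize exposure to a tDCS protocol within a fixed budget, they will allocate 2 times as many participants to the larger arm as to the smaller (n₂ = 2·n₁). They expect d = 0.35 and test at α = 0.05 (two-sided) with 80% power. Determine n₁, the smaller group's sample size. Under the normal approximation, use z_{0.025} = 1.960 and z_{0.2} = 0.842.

With allocation ratio k = n₂/n₁ = 2, Var(x̄₁−x̄₂) = σ²(1/n₁ + 1/(k·n₁)) = σ²·(k+1)/(k·n₁).
So n₁ = (1 + 1/k)·((z_{α/2} + z_β)/d)² = 1.500 × (2.802/0.35)².
n₁ = 1.500 × 64.09 = 96.1.
Round up: n₁ = 97, giving n₂ = 2 × 97 = 194.

n₁ = 97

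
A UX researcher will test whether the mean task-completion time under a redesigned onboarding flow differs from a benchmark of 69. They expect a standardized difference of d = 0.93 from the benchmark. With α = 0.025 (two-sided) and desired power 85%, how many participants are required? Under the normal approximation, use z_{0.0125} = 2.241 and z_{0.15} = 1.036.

For a one-sample test: n = ((z_{α/2} + z_β) / d)².
z_{α/2} + z_β = 2.241 + 1.036 = 3.277.
n = (3.277 / 0.93)² = 3.524² = 12.42.
Round up.

n = 13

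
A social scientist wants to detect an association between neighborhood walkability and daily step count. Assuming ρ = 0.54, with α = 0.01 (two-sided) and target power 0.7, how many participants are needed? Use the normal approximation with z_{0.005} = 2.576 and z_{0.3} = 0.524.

n = 30

Fisher's z: C = ½·ln((1+r)/(1−r)) = ½·ln(3.3478) = 0.6042.
n = ((z_{α/2} + z_β)/C)² + 3.
(2.576 + 0.524) / 0.6042 = 3.100 / 0.6042 = 5.131.
n = 5.131² + 3 = 26.32 + 3 = 29.3.
Round up.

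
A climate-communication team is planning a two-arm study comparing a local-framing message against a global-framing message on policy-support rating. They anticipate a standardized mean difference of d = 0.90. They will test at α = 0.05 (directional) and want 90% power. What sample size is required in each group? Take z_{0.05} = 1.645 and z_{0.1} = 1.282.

n = 22 per group

For two independent groups with equal n: n = 2·((z_{α} + z_β) / d)².
z_{α} + z_β = 1.645 + 1.282 = 2.927.
n = 2 × (2.927 / 0.90)² = 2 × 3.252² = 2 × 10.58 = 21.2.
Round up to the next whole participant.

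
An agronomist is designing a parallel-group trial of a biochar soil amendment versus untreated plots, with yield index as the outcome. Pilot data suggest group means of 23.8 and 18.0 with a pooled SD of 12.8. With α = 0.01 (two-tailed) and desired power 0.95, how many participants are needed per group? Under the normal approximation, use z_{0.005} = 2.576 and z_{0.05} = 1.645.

n = 174 per group

Cohen's d = |M₁ − M₂| / SD_pooled = |23.8 − 18.0| / 12.8 = 5.8 / 12.8 = 0.453.
For two independent groups with equal n: n = 2·((z_{α/2} + z_β) / d)².
z_{α/2} + z_β = 2.576 + 1.645 = 4.221.
n = 2 × (4.221 / 0.453)² = 2 × 9.318² = 2 × 86.82 = 173.6.
Round up to the next whole participant.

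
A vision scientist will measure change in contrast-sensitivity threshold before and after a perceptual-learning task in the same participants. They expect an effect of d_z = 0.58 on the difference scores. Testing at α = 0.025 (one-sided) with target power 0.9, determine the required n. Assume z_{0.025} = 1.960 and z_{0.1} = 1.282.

For a paired (one-sample on differences) test: n = ((z_{α} + z_β) / d)².
z_{α} + z_β = 1.960 + 1.282 = 3.242.
n = (3.242 / 0.58)² = 5.590² = 31.24.
Round up.

n = 32 pairs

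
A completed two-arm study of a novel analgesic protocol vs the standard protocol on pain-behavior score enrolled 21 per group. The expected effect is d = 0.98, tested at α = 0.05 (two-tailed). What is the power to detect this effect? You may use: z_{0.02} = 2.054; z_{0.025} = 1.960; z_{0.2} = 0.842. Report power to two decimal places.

For two equal groups, power = Φ(d·√(n/2) − z_{α/2}).
d·√(n/2) = 0.98 × √(21/2) = 0.98 × 3.240 = 3.176.
z_β = 3.176 − 1.960 = 1.216.
Power = Φ(1.216) = 0.888.

power ≈ 0.89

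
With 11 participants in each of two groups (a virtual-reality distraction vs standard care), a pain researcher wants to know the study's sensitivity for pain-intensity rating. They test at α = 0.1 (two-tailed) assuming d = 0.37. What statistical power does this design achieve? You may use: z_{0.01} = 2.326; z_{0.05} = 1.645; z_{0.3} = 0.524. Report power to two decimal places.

power ≈ 0.22

For two equal groups, power = Φ(d·√(n/2) − z_{α/2}).
d·√(n/2) = 0.37 × √(11/2) = 0.37 × 2.345 = 0.868.
z_β = 0.868 − 1.645 = -0.777.
Power = Φ(-0.777) = 0.218.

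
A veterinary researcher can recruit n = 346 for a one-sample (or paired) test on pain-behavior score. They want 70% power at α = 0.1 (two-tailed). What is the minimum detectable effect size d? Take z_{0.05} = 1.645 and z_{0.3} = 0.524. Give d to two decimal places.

d_min ≈ 0.12

For a single sample (or paired design) of n = 346: d_min = (z_{α/2} + z_β)/√n.
z-sum = 1.645 + 0.524 = 2.169.
d_min = 2.169 / √346 = 2.169 / 18.601 = 0.117.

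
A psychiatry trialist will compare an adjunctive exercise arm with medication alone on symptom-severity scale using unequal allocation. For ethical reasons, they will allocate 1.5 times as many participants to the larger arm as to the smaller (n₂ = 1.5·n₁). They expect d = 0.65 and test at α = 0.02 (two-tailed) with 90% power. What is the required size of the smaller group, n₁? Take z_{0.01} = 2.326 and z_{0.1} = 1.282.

n₁ = 52

With allocation ratio k = n₂/n₁ = 1.5, Var(x̄₁−x̄₂) = σ²(1/n₁ + 1/(k·n₁)) = σ²·(k+1)/(k·n₁).
So n₁ = (1 + 1/k)·((z_{α/2} + z_β)/d)² = 1.667 × (3.608/0.65)².
n₁ = 1.667 × 30.81 = 51.4.
Round up: n₁ = 52, giving n₂ = 1.5 × 52 = 78.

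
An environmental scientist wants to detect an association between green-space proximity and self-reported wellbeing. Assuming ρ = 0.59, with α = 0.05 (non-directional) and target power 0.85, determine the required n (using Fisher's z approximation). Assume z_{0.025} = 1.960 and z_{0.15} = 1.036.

Fisher's z: C = ½·ln((1+r)/(1−r)) = ½·ln(3.8780) = 0.6777.
n = ((z_{α/2} + z_β)/C)² + 3.
(1.960 + 1.036) / 0.6777 = 2.996 / 0.6777 = 4.421.
n = 4.421² + 3 = 19.54 + 3 = 22.5.
Round up.

n = 23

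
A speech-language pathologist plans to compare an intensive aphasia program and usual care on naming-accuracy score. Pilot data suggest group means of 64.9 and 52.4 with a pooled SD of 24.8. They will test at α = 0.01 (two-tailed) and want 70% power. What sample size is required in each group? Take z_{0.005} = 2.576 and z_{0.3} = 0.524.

n = 76 per group

Cohen's d = |M₁ − M₂| / SD_pooled = |64.9 − 52.4| / 24.8 = 12.5 / 24.8 = 0.504.
For two independent groups with equal n: n = 2·((z_{α/2} + z_β) / d)².
z_{α/2} + z_β = 2.576 + 0.524 = 3.100.
n = 2 × (3.100 / 0.504)² = 2 × 6.151² = 2 × 37.83 = 75.7.
Round up to the next whole participant.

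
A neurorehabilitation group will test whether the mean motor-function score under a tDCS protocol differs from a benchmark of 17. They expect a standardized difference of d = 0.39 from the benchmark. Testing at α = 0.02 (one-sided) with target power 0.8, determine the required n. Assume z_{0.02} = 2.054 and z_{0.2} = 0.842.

For a one-sample test: n = ((z_{α} + z_β) / d)².
z_{α} + z_β = 2.054 + 0.842 = 2.896.
n = (2.896 / 0.39)² = 7.426² = 55.14.
Round up.

n = 56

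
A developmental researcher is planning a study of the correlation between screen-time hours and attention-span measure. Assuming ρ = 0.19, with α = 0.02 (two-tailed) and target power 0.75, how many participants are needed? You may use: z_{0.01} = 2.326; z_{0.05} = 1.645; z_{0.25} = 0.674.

n = 247

Fisher's z: C = ½·ln((1+r)/(1−r)) = ½·ln(1.4691) = 0.1923.
n = ((z_{α/2} + z_β)/C)² + 3.
(2.326 + 0.674) / 0.1923 = 3.000 / 0.1923 = 15.601.
n = 15.601² + 3 = 243.38 + 3 = 246.4.
Round up.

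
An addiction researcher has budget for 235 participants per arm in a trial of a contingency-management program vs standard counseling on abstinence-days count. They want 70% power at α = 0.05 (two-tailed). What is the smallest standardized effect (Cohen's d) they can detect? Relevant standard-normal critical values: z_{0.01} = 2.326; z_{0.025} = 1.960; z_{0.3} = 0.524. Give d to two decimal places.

d_min ≈ 0.23

For two independent groups of n = 235 each: d_min = (z_{α/2} + z_β)·√(2/n).
z-sum = 1.960 + 0.524 = 2.484.
d_min = 2.484 × √(2/235) = 2.484 × 0.0923 = 0.229.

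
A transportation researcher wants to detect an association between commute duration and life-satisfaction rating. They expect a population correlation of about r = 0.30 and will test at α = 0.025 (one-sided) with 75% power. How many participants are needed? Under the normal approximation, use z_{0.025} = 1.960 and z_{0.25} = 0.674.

n = 76

Fisher's z: C = ½·ln((1+r)/(1−r)) = ½·ln(1.8571) = 0.3095.
n = ((z_{α} + z_β)/C)² + 3.
(1.960 + 0.674) / 0.3095 = 2.634 / 0.3095 = 8.511.
n = 8.511² + 3 = 72.43 + 3 = 75.4.
Round up.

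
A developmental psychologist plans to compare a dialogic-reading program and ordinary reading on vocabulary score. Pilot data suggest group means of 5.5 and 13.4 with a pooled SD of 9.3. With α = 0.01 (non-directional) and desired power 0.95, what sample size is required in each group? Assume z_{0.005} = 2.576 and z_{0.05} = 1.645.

n = 50 per group

Cohen's d = |M₁ − M₂| / SD_pooled = |5.5 − 13.4| / 9.3 = 7.9 / 9.3 = 0.849.
For two independent groups with equal n: n = 2·((z_{α/2} + z_β) / d)².
z_{α/2} + z_β = 2.576 + 1.645 = 4.221.
n = 2 × (4.221 / 0.849)² = 2 × 4.972² = 2 × 24.72 = 49.4.
Round up to the next whole participant.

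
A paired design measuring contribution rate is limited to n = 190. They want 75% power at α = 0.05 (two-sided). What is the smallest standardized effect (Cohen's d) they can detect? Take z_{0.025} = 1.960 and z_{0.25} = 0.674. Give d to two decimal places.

For a single sample (or paired design) of n = 190: d_min = (z_{α/2} + z_β)/√n.
z-sum = 1.960 + 0.674 = 2.634.
d_min = 2.634 / √190 = 2.634 / 13.784 = 0.191.

d_min ≈ 0.19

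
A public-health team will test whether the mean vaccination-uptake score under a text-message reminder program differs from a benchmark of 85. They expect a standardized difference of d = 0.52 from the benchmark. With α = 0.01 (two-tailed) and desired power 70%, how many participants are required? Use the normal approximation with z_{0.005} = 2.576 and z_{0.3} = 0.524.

n = 36

For a one-sample test: n = ((z_{α/2} + z_β) / d)².
z_{α/2} + z_β = 2.576 + 0.524 = 3.100.
n = (3.100 / 0.52)² = 5.962² = 35.54.
Round up.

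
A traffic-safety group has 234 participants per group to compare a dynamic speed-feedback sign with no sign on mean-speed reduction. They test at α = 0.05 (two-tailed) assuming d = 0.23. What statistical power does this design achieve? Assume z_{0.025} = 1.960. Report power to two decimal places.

For two equal groups, power = Φ(d·√(n/2) − z_{α/2}).
d·√(n/2) = 0.23 × √(234/2) = 0.23 × 10.817 = 2.488.
z_β = 2.488 − 1.960 = 0.528.
Power = Φ(0.528) = 0.701.

power ≈ 0.70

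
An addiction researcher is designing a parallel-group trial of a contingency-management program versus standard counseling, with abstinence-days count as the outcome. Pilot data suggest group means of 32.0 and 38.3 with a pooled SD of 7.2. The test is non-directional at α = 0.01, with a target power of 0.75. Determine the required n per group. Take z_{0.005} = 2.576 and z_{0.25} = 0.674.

Cohen's d = |M₁ − M₂| / SD_pooled = |32.0 − 38.3| / 7.2 = 6.3 / 7.2 = 0.875.
For two independent groups with equal n: n = 2·((z_{α/2} + z_β) / d)².
z_{α/2} + z_β = 2.576 + 0.674 = 3.250.
n = 2 × (3.250 / 0.875)² = 2 × 3.714² = 2 × 13.80 = 27.6.
Round up to the next whole participant.

n = 28 per group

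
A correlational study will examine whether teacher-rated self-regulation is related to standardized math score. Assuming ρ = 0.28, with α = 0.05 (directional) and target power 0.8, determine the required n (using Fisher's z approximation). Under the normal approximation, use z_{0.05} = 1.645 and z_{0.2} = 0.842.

Fisher's z: C = ½·ln((1+r)/(1−r)) = ½·ln(1.7778) = 0.2877.
n = ((z_{α} + z_β)/C)² + 3.
(1.645 + 0.842) / 0.2877 = 2.487 / 0.2877 = 8.644.
n = 8.644² + 3 = 74.73 + 3 = 77.7.
Round up.

n = 78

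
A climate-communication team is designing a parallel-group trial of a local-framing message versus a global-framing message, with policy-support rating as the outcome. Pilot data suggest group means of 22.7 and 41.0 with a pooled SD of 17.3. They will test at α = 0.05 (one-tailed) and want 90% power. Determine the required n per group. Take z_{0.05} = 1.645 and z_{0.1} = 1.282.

Cohen's d = |M₁ − M₂| / SD_pooled = |22.7 − 41.0| / 17.3 = 18.3 / 17.3 = 1.058.
For two independent groups with equal n: n = 2·((z_{α} + z_β) / d)².
z_{α} + z_β = 1.645 + 1.282 = 2.927.
n = 2 × (2.927 / 1.058)² = 2 × 2.767² = 2 × 7.65 = 15.3.
Round up to the next whole participant.

n = 16 per group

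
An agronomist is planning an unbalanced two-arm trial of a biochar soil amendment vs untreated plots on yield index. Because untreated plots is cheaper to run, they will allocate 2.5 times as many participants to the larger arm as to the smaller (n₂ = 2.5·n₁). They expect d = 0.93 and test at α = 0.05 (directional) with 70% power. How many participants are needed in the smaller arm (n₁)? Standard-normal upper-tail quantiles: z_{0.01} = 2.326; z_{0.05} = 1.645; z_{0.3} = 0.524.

n₁ = 8

With allocation ratio k = n₂/n₁ = 2.5, Var(x̄₁−x̄₂) = σ²(1/n₁ + 1/(k·n₁)) = σ²·(k+1)/(k·n₁).
So n₁ = (1 + 1/k)·((z_{α} + z_β)/d)² = 1.400 × (2.169/0.93)².
n₁ = 1.400 × 5.44 = 7.6.
Round up: n₁ = 8, giving n₂ = 2.5 × 8 = 20.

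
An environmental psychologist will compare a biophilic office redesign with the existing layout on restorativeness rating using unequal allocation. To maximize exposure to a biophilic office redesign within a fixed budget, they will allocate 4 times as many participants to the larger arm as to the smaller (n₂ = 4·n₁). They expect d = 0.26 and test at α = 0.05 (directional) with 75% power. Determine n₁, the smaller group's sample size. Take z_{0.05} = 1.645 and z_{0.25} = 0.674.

n₁ = 100

With allocation ratio k = n₂/n₁ = 4, Var(x̄₁−x̄₂) = σ²(1/n₁ + 1/(k·n₁)) = σ²·(k+1)/(k·n₁).
So n₁ = (1 + 1/k)·((z_{α} + z_β)/d)² = 1.250 × (2.319/0.26)².
n₁ = 1.250 × 79.55 = 99.4.
Round up: n₁ = 100, giving n₂ = 4 × 100 = 400.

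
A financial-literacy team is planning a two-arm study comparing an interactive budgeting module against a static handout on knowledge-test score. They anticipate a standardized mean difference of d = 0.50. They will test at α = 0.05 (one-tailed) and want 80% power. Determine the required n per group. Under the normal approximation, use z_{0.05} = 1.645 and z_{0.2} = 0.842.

n = 50 per group

For two independent groups with equal n: n = 2·((z_{α} + z_β) / d)².
z_{α} + z_β = 1.645 + 0.842 = 2.487.
n = 2 × (2.487 / 0.50)² = 2 × 4.974² = 2 × 24.74 = 49.5.
Round up to the next whole participant.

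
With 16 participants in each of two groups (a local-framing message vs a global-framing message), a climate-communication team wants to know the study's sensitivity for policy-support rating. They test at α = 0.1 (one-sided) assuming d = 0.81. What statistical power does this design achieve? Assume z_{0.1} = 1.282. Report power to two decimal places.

For two equal groups, power = Φ(d·√(n/2) − z_{α}).
d·√(n/2) = 0.81 × √(16/2) = 0.81 × 2.828 = 2.291.
z_β = 2.291 − 1.282 = 1.009.
Power = Φ(1.009) = 0.844.

power ≈ 0.84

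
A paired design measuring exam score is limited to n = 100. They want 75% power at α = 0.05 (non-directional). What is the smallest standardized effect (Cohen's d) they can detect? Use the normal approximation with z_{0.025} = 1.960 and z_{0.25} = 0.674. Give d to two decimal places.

For a single sample (or paired design) of n = 100: d_min = (z_{α/2} + z_β)/√n.
z-sum = 1.960 + 0.674 = 2.634.
d_min = 2.634 / √100 = 2.634 / 10.000 = 0.263.

d_min ≈ 0.26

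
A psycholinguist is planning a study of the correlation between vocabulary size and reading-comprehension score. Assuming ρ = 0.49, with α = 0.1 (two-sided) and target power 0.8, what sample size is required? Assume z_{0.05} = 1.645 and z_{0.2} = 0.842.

Fisher's z: C = ½·ln((1+r)/(1−r)) = ½·ln(2.9216) = 0.5361.
n = ((z_{α/2} + z_β)/C)² + 3.
(1.645 + 0.842) / 0.5361 = 2.487 / 0.5361 = 4.639.
n = 4.639² + 3 = 21.52 + 3 = 24.5.
Round up.

n = 25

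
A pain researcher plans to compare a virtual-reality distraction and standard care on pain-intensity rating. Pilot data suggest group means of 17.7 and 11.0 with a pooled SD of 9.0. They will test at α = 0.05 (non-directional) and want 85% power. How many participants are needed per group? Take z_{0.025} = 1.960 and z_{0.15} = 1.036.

n = 33 per group

Cohen's d = |M₁ − M₂| / SD_pooled = |17.7 − 11.0| / 9.0 = 6.7 / 9.0 = 0.744.
For two independent groups with equal n: n = 2·((z_{α/2} + z_β) / d)².
z_{α/2} + z_β = 1.960 + 1.036 = 2.996.
n = 2 × (2.996 / 0.744)² = 2 × 4.027² = 2 × 16.22 = 32.4.
Round up to the next whole participant.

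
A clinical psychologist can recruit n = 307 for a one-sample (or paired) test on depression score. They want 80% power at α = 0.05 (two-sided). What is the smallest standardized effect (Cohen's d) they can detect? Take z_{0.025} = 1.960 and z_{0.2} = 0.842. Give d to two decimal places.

d_min ≈ 0.16

For a single sample (or paired design) of n = 307: d_min = (z_{α/2} + z_β)/√n.
z-sum = 1.960 + 0.842 = 2.802.
d_min = 2.802 / √307 = 2.802 / 17.521 = 0.160.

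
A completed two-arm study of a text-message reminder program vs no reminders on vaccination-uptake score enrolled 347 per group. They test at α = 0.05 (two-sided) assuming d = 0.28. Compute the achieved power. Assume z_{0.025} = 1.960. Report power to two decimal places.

For two equal groups, power = Φ(d·√(n/2) − z_{α/2}).
d·√(n/2) = 0.28 × √(347/2) = 0.28 × 13.172 = 3.688.
z_β = 3.688 − 1.960 = 1.728.
Power = Φ(1.728) = 0.958.

power ≈ 0.96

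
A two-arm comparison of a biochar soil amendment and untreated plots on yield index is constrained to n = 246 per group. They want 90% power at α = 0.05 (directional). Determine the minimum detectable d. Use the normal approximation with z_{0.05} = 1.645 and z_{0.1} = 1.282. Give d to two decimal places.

For two independent groups of n = 246 each: d_min = (z_{α} + z_β)·√(2/n).
z-sum = 1.645 + 1.282 = 2.927.
d_min = 2.927 × √(2/246) = 2.927 × 0.0902 = 0.264.

d_min ≈ 0.26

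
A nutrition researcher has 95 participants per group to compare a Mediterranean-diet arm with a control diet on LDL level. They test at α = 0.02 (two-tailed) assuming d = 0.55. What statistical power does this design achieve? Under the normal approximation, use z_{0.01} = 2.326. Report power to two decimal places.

For two equal groups, power = Φ(d·√(n/2) − z_{α/2}).
d·√(n/2) = 0.55 × √(95/2) = 0.55 × 6.892 = 3.791.
z_β = 3.791 − 2.326 = 1.465.
Power = Φ(1.465) = 0.928.

power ≈ 0.93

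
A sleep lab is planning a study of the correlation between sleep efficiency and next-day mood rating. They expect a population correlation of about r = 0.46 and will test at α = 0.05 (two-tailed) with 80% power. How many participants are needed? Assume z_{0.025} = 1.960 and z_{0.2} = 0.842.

Fisher's z: C = ½·ln((1+r)/(1−r)) = ½·ln(2.7037) = 0.4973.
n = ((z_{α/2} + z_β)/C)² + 3.
(1.960 + 0.842) / 0.4973 = 2.802 / 0.4973 = 5.634.
n = 5.634² + 3 = 31.75 + 3 = 34.7.
Round up.

n = 35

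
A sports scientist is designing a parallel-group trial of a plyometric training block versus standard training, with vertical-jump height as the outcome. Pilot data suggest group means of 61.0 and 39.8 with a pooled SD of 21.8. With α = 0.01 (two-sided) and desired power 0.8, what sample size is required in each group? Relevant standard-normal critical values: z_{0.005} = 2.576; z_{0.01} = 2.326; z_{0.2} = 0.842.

n = 25 per group

Cohen's d = |M₁ − M₂| / SD_pooled = |61.0 − 39.8| / 21.8 = 21.2 / 21.8 = 0.972.
For two independent groups with equal n: n = 2·((z_{α/2} + z_β) / d)².
z_{α/2} + z_β = 2.576 + 0.842 = 3.418.
n = 2 × (3.418 / 0.972)² = 2 × 3.516² = 2 × 12.37 = 24.7.
Round up to the next whole participant.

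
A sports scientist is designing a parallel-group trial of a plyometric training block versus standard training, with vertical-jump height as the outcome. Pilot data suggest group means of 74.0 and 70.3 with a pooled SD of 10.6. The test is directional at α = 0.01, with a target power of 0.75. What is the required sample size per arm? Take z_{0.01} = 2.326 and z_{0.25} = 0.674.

Cohen's d = |M₁ − M₂| / SD_pooled = |74.0 − 70.3| / 10.6 = 3.7 / 10.6 = 0.349.
For two independent groups with equal n: n = 2·((z_{α} + z_β) / d)².
z_{α} + z_β = 2.326 + 0.674 = 3.000.
n = 2 × (3.000 / 0.349)² = 2 × 8.596² = 2 × 73.89 = 147.8.
Round up to the next whole participant.

n = 148 per group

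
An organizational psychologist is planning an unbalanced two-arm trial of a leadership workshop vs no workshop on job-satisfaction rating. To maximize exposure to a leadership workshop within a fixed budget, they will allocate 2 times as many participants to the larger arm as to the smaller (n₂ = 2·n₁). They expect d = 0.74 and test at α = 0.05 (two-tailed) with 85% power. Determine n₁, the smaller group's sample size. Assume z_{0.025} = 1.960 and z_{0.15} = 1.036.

n₁ = 25

With allocation ratio k = n₂/n₁ = 2, Var(x̄₁−x̄₂) = σ²(1/n₁ + 1/(k·n₁)) = σ²·(k+1)/(k·n₁).
So n₁ = (1 + 1/k)·((z_{α/2} + z_β)/d)² = 1.500 × (2.996/0.74)².
n₁ = 1.500 × 16.39 = 24.6.
Round up: n₁ = 25, giving n₂ = 2 × 25 = 50.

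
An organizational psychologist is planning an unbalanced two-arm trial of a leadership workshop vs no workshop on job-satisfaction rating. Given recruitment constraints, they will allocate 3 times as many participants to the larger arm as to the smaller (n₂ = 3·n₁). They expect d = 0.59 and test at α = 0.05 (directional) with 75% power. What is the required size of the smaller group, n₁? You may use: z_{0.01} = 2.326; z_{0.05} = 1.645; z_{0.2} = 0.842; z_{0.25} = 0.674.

With allocation ratio k = n₂/n₁ = 3, Var(x̄₁−x̄₂) = σ²(1/n₁ + 1/(k·n₁)) = σ²·(k+1)/(k·n₁).
So n₁ = (1 + 1/k)·((z_{α} + z_β)/d)² = 1.333 × (2.319/0.59)².
n₁ = 1.333 × 15.45 = 20.6.
Round up: n₁ = 21, giving n₂ = 3 × 21 = 63.

n₁ = 21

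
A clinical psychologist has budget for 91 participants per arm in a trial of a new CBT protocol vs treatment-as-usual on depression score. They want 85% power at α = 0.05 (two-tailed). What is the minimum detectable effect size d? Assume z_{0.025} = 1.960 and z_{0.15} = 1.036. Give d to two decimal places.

d_min ≈ 0.44

For two independent groups of n = 91 each: d_min = (z_{α/2} + z_β)·√(2/n).
z-sum = 1.960 + 1.036 = 2.996.
d_min = 2.996 × √(2/91) = 2.996 × 0.1482 = 0.444.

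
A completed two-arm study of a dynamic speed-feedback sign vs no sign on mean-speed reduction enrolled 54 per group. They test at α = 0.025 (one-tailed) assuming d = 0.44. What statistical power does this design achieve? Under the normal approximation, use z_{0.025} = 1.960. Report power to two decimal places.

power ≈ 0.63

For two equal groups, power = Φ(d·√(n/2) − z_{α}).
d·√(n/2) = 0.44 × √(54/2) = 0.44 × 5.196 = 2.286.
z_β = 2.286 − 1.960 = 0.326.
Power = Φ(0.326) = 0.628.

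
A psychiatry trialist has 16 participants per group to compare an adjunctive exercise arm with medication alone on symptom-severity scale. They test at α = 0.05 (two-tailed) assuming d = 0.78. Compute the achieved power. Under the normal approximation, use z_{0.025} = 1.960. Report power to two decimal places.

power ≈ 0.60

For two equal groups, power = Φ(d·√(n/2) − z_{α/2}).
d·√(n/2) = 0.78 × √(16/2) = 0.78 × 2.828 = 2.206.
z_β = 2.206 − 1.960 = 0.246.
Power = Φ(0.246) = 0.597.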